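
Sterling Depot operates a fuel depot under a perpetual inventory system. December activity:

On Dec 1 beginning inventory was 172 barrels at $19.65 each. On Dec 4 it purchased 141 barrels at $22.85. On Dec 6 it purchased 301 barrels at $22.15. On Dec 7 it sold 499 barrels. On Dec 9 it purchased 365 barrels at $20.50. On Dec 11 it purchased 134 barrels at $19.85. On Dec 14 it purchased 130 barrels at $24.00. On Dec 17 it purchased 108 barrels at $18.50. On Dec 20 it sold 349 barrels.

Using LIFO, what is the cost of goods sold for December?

COGS = $18,330.40

Dec 7, 499 sold [LIFO — newest first]: 301 @ $22.15 + 141 @ $22.85 + 57 @ $19.65 = $11,009.05
Dec 20, 349 sold [LIFO — newest first]: 108 @ $18.50 + 130 @ $24.00 + 111 @ $19.85 = $7,321.35
Total COGS = $11,009.05 + $7,321.35 = $18,330.40
Ending inventory: 115 @ $19.65 + 365 @ $20.50 + 23 @ $19.85 = $10,198.80
Check: goods available $28,529.20 = COGS $18,330.40 + ending $10,198.80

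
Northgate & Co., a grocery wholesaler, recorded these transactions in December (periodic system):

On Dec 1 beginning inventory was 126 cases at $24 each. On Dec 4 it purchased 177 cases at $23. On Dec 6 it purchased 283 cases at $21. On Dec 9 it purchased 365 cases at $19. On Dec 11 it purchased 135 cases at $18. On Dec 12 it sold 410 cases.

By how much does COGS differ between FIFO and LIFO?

FIFO COGS: 126 @ $24 + 177 @ $23 + 107 @ $21 = $9,342
LIFO COGS: 135 @ $18 + 275 @ $19 = $7,655
Difference = |$9,342 − $7,655| = $1,687

$1,687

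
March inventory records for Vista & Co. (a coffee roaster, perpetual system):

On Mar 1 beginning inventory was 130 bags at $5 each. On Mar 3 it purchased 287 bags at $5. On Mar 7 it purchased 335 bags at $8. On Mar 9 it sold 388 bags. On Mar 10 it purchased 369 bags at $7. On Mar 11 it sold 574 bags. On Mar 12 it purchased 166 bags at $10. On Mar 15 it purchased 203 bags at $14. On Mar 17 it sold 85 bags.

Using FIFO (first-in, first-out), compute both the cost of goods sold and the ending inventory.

Mar 9, 388 sold [FIFO — oldest first]: 130 @ $5 + 258 @ $5 = $1,940
Mar 11, 574 sold [FIFO — oldest first]: 29 @ $5 + 335 @ $8 + 210 @ $7 = $4,295
Mar 17, 85 sold [FIFO — oldest first]: 85 @ $7 = $595
Total COGS = $1,940 + $4,295 + $595 = $6,830
Ending inventory: 74 @ $7 + 166 @ $10 + 203 @ $14 = $5,020
Check: goods available $11,850 = COGS $6,830 + ending $5,020

COGS = $6,830; ending inventory = $5,020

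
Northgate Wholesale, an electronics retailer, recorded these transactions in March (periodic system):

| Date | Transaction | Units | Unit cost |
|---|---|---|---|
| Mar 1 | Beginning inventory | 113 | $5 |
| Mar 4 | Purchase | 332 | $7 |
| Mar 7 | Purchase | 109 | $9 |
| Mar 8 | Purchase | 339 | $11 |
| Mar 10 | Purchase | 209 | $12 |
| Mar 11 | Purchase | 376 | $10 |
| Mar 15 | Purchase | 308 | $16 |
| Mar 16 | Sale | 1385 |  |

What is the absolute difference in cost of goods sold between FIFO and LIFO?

FIFO COGS: 113 @ $5 + 332 @ $7 + 109 @ $9 + 339 @ $11 + 209 @ $12 + 283 @ $10 = $12,937
LIFO COGS: 308 @ $16 + 376 @ $10 + 209 @ $12 + 339 @ $11 + 109 @ $9 + 44 @ $7 = $16,214
Difference = |$12,937 − $16,214| = $3,277

$3,277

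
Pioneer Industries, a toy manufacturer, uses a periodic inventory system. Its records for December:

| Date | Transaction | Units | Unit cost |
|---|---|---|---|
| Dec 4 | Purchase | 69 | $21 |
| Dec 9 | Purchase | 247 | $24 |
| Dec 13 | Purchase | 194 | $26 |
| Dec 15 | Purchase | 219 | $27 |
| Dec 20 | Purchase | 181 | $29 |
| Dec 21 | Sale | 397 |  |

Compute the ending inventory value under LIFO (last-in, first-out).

Dec 21, 397 sold [LIFO — newest first]: 181 @ $29 + 216 @ $27 = $11,081
Ending inventory: 69 @ $21 + 247 @ $24 + 194 @ $26 + 3 @ $27 = $12,502
Check: goods available $23,583 = COGS $11,081 + ending $12,502

Ending inventory = $12,502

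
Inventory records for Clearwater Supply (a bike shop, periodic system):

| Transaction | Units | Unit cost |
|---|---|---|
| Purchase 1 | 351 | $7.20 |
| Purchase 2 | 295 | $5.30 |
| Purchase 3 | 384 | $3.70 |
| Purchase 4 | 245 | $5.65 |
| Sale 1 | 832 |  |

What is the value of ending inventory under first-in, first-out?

Ending inventory = $2,116.85

Sale 1 (832) [FIFO — oldest first]: 351 @ $7.20 + 295 @ $5.30 + 186 @ $3.70 = $4,778.90
Ending inventory: 198 @ $3.70 + 245 @ $5.65 = $2,116.85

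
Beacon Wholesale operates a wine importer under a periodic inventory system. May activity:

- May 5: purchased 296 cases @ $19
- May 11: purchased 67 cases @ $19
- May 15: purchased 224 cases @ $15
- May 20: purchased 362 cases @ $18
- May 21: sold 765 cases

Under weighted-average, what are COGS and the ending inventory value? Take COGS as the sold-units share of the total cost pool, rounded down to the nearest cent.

COGS = $13,520.91; ending inventory = $3,252.09

May 21, sell 765: 765/949 × $16,773.00 → $13,520.91
Ending inventory (cost pool remaining) = $3,252.09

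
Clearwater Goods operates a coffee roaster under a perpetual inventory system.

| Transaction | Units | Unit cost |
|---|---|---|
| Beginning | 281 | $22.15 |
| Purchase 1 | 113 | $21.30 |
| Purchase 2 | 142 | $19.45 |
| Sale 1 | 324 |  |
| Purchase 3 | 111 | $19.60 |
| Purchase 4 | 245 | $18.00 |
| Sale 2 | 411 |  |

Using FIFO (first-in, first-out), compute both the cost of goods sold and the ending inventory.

Sale 1 (324) [FIFO — oldest first]: 281 @ $22.15 + 43 @ $21.30 = $7,140.05
Sale 2 (411) [FIFO — oldest first]: 70 @ $21.30 + 142 @ $19.45 + 111 @ $19.60 + 88 @ $18.00 = $8,012.50
Total COGS = $7,140.05 + $8,012.50 = $15,152.55
Ending inventory: 157 @ $18.00 = $2,826.00

COGS = $15,152.55; ending inventory = $2,826.00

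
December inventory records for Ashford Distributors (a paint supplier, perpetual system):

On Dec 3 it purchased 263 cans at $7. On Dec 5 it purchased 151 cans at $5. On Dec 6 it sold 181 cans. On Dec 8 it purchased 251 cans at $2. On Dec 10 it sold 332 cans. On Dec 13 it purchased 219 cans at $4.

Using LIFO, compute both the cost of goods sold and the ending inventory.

COGS = $2,034; ending inventory = $1,940

Dec 6, 181 sold [LIFO — newest first]: 151 @ $5 + 30 @ $7 = $965
Dec 10, 332 sold [LIFO — newest first]: 251 @ $2 + 81 @ $7 = $1,069
Total COGS = $965 + $1,069 = $2,034
Ending inventory: 152 @ $7 + 219 @ $4 = $1,940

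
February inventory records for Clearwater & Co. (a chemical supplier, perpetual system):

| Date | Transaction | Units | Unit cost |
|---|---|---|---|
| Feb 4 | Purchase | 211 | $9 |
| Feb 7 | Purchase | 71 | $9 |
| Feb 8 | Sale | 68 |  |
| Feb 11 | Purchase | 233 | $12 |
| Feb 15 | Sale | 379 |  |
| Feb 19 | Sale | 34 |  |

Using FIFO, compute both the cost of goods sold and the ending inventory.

COGS = $4,926; ending inventory = $408

Feb 8, 68 sold [FIFO — oldest first]: 68 @ $9 = $612
Feb 15, 379 sold [FIFO — oldest first]: 143 @ $9 + 71 @ $9 + 165 @ $12 = $3,906
Feb 19, 34 sold [FIFO — oldest first]: 34 @ $12 = $408
Total COGS = $612 + $3,906 + $408 = $4,926
Ending inventory: 34 @ $12 = $408
Check: goods available $5,334 = COGS $4,926 + ending $408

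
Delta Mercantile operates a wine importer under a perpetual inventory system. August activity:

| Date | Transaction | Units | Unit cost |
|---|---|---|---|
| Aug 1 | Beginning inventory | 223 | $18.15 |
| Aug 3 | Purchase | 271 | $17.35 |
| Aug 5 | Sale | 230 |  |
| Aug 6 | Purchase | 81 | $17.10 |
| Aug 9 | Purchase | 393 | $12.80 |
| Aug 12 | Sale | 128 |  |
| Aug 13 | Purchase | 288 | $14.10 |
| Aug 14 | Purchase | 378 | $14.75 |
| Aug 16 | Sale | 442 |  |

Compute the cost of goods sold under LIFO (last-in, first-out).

Aug 5, 230 sold [LIFO — newest first]: 230 @ $17.35 = $3,990.50
Aug 12, 128 sold [LIFO — newest first]: 128 @ $12.80 = $1,638.40
Aug 16, 442 sold [LIFO — newest first]: 378 @ $14.75 + 64 @ $14.10 = $6,477.90
Total COGS = $3,990.50 + $1,638.40 + $6,477.90 = $12,106.80
Ending inventory: 223 @ $18.15 + 41 @ $17.35 + 81 @ $17.10 + 265 @ $12.80 + 224 @ $14.10 = $12,694.30

COGS = $12,106.80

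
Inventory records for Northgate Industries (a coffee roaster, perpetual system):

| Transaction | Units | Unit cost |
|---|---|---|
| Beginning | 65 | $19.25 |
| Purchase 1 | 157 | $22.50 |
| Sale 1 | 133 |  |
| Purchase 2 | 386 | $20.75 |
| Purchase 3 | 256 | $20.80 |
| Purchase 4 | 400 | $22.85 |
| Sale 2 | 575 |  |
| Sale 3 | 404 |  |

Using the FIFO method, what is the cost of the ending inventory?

Ending inventory = $3,473.20

Sale 1 (133) [FIFO — oldest first]: 65 @ $19.25 + 68 @ $22.50 = $2,781.25
Sale 2 (575) [FIFO — oldest first]: 89 @ $22.50 + 386 @ $20.75 + 100 @ $20.80 = $12,092.00
Sale 3 (404) [FIFO — oldest first]: 156 @ $20.80 + 248 @ $22.85 = $8,911.60
Total COGS = $2,781.25 + $12,092.00 + $8,911.60 = $23,784.85
Ending inventory: 152 @ $22.85 = $3,473.20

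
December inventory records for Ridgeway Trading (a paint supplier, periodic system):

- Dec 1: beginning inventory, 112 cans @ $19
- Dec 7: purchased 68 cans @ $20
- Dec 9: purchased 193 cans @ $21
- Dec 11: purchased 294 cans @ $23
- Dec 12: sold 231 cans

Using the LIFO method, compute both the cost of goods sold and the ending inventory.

Dec 12, 231 sold [LIFO — newest first]: 231 @ $23 = $5,313
Ending inventory: 112 @ $19 + 68 @ $20 + 193 @ $21 + 63 @ $23 = $8,990
Check: goods available $14,303 = COGS $5,313 + ending $8,990

COGS = $5,313; ending inventory = $8,990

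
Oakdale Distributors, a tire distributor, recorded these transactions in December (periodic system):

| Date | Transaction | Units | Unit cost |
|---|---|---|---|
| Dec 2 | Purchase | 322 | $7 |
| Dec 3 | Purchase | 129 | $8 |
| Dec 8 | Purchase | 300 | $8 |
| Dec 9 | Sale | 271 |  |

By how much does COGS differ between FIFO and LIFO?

FIFO COGS: 271 @ $7 = $1,897
LIFO COGS: 271 @ $8 = $2,168
Difference = |$1,897 − $2,168| = $271

$271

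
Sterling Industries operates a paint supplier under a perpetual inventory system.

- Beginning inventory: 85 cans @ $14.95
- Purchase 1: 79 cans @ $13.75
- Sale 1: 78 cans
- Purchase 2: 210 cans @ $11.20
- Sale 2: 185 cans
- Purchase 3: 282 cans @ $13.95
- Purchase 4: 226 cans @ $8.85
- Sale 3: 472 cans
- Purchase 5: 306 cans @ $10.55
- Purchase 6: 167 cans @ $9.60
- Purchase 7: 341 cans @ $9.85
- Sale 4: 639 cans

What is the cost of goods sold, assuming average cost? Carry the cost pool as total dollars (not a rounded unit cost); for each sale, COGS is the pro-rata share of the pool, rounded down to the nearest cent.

COGS = $15,509.78

After Beginning: 85 on hand, pool $1,270.75 (≈ $14.9500 each)
After Purchase 1: 164 on hand, pool $2,357.00 (≈ $14.3720 each)
Sale 1, sell 78: 78/164 × $2,357.00 → $1,121.01
After Purchase 2: 296 on hand, pool $3,587.99 (≈ $12.1216 each)
Sale 2, sell 185: 185/296 × $3,587.99 → $2,242.49
After Purchase 3: 393 on hand, pool $5,279.40 (≈ $13.4336 each)
After Purchase 4: 619 on hand, pool $7,279.50 (≈ $11.7601 each)
Sale 3, sell 472: 472/619 × $7,279.50 → $5,550.76
After Purchase 5: 453 on hand, pool $4,957.04 (≈ $10.9427 each)
After Purchase 6: 620 on hand, pool $6,560.24 (≈ $10.5810 each)
After Purchase 7: 961 on hand, pool $9,919.09 (≈ $10.3216 each)
Sale 4, sell 639: 639/961 × $9,919.09 → $6,595.52
Total COGS = $1,121.01 + $2,242.49 + $5,550.76 + $6,595.52 = $15,509.78
Ending inventory (cost pool remaining) = $3,323.57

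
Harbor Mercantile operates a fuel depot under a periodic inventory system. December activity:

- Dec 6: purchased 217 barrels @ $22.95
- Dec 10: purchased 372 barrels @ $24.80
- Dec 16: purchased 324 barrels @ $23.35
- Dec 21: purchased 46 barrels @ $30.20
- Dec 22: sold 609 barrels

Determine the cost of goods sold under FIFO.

COGS = $14,672.75

Dec 22, 609 sold [FIFO — oldest first]: 217 @ $22.95 + 372 @ $24.80 + 20 @ $23.35 = $14,672.75
Ending inventory: 304 @ $23.35 + 46 @ $30.20 = $8,487.60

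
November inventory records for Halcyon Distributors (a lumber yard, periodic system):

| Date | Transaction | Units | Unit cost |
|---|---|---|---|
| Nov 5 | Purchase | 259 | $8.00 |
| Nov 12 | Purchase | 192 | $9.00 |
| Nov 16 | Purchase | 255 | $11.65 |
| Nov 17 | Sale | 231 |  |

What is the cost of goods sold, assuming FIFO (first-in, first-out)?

Nov 17, 231 sold [FIFO — oldest first]: 231 @ $8.00 = $1,848.00
Ending inventory: 28 @ $8.00 + 192 @ $9.00 + 255 @ $11.65 = $4,922.75

COGS = $1,848.00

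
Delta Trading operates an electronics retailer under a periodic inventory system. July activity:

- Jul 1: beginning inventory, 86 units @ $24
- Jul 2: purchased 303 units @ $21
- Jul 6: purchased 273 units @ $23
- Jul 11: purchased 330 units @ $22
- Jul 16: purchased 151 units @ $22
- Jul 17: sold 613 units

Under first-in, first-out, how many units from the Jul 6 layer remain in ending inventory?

49

Jul 17, 613 sold [FIFO — oldest first]: 86 @ $24 + 303 @ $21 + 224 @ $23 = $13,579
Ending inventory: 49 @ $23 + 330 @ $22 + 151 @ $22 = $11,709
Check: goods available $25,288 = COGS $13,579 + ending $11,709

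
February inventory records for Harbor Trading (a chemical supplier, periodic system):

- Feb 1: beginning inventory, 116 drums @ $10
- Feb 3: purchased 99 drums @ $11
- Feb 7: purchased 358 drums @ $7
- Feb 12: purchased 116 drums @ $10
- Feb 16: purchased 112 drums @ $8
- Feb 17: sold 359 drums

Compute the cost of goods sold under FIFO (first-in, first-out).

COGS = $3,257

Feb 17, 359 sold [FIFO — oldest first]: 116 @ $10 + 99 @ $11 + 144 @ $7 = $3,257
Ending inventory: 214 @ $7 + 116 @ $10 + 112 @ $8 = $3,554
Check: goods available $6,811 = COGS $3,257 + ending $3,554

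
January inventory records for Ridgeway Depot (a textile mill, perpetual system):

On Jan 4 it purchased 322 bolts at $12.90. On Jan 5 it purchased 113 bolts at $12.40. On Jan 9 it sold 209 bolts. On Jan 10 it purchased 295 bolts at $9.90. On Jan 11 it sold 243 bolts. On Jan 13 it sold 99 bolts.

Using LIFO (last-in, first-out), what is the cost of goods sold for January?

Jan 9, 209 sold [LIFO — newest first]: 113 @ $12.40 + 96 @ $12.90 = $2,639.60
Jan 11, 243 sold [LIFO — newest first]: 243 @ $9.90 = $2,405.70
Jan 13, 99 sold [LIFO — newest first]: 52 @ $9.90 + 47 @ $12.90 = $1,121.10
Total COGS = $2,639.60 + $2,405.70 + $1,121.10 = $6,166.40
Ending inventory: 179 @ $12.90 = $2,309.10
Check: goods available $8,475.50 = COGS $6,166.40 + ending $2,309.10

COGS = $6,166.40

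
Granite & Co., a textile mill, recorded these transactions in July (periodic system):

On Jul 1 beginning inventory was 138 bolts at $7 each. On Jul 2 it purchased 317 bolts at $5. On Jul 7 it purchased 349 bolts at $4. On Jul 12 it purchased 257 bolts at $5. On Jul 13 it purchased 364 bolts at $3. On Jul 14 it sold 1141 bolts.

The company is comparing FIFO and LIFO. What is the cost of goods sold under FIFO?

COGS = $5,472

FIFO COGS: 138 @ $7 + 317 @ $5 + 349 @ $4 + 257 @ $5 + 80 @ $3 = $5,472
LIFO COGS: 364 @ $3 + 257 @ $5 + 349 @ $4 + 171 @ $5 = $4,628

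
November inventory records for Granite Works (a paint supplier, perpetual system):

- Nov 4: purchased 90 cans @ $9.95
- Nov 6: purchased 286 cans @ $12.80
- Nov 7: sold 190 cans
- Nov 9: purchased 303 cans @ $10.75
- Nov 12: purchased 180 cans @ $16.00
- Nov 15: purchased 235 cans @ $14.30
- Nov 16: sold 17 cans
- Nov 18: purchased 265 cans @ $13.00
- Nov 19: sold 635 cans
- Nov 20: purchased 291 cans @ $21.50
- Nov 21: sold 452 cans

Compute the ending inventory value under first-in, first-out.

Ending inventory = $7,101.50

Nov 7, 190 sold [FIFO — oldest first]: 90 @ $9.95 + 100 @ $12.80 = $2,175.50
Nov 16, 17 sold [FIFO — oldest first]: 17 @ $12.80 = $217.60
Nov 19, 635 sold [FIFO — oldest first]: 169 @ $12.80 + 303 @ $10.75 + 163 @ $16.00 = $8,028.45
Nov 21, 452 sold [FIFO — oldest first]: 17 @ $16.00 + 235 @ $14.30 + 200 @ $13.00 = $6,232.50
Total COGS = $2,175.50 + $217.60 + $8,028.45 + $6,232.50 = $16,654.05
Ending inventory: 65 @ $13.00 + 291 @ $21.50 = $7,101.50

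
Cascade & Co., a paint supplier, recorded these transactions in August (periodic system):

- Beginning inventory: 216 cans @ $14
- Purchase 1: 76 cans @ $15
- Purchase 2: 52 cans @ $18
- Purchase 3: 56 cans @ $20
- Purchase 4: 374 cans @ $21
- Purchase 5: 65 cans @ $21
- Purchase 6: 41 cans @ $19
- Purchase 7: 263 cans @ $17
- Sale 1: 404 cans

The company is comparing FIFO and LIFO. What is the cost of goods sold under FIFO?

FIFO COGS: 216 @ $14 + 76 @ $15 + 52 @ $18 + 56 @ $20 + 4 @ $21 = $6,304
LIFO COGS: 263 @ $17 + 41 @ $19 + 65 @ $21 + 35 @ $21 = $7,350

COGS = $6,304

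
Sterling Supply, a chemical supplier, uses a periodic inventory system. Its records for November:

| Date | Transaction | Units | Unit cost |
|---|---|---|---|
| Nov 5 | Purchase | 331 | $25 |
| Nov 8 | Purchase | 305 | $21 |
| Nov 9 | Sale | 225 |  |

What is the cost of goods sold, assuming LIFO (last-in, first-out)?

COGS = $4,725

Nov 9, 225 sold [LIFO — newest first]: 225 @ $21 = $4,725
Ending inventory: 331 @ $25 + 80 @ $21 = $9,955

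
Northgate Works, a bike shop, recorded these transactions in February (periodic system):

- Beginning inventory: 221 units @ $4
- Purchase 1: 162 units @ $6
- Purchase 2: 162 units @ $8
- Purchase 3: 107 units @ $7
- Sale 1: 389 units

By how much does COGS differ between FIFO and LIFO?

FIFO COGS: 221 @ $4 + 162 @ $6 + 6 @ $8 = $1,904
LIFO COGS: 107 @ $7 + 162 @ $8 + 120 @ $6 = $2,765
Difference = |$1,904 − $2,765| = $861

$861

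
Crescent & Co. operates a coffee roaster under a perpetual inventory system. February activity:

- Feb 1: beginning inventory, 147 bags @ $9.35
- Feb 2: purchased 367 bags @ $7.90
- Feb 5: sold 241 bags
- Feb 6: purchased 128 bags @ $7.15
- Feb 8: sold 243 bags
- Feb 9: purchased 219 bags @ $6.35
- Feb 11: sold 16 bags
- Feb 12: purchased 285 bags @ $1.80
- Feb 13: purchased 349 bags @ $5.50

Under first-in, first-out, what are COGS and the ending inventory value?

Feb 5, 241 sold [FIFO — oldest first]: 147 @ $9.35 + 94 @ $7.90 = $2,117.05
Feb 8, 243 sold [FIFO — oldest first]: 243 @ $7.90 = $1,919.70
Feb 11, 16 sold [FIFO — oldest first]: 16 @ $7.90 = $126.40
Total COGS = $2,117.05 + $1,919.70 + $126.40 = $4,163.15
Ending inventory: 14 @ $7.90 + 128 @ $7.15 + 219 @ $6.35 + 285 @ $1.80 + 349 @ $5.50 = $4,848.95

COGS = $4,163.15; ending inventory = $4,848.95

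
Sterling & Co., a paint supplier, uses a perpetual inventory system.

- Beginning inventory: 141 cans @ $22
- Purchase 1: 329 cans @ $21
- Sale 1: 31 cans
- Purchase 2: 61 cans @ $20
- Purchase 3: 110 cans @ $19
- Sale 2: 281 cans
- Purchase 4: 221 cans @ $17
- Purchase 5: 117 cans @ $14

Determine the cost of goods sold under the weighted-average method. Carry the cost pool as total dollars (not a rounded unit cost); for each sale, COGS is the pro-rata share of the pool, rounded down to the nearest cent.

After Beginning: 141 on hand, pool $3,102.00 (≈ $22.0000 each)
After Purchase 1: 470 on hand, pool $10,011.00 (≈ $21.3000 each)
Sale 1, sell 31: 31/470 × $10,011.00 → $660.30
After Purchase 2: 500 on hand, pool $10,570.70 (≈ $21.1414 each)
After Purchase 3: 610 on hand, pool $12,660.70 (≈ $20.7552 each)
Sale 2, sell 281: 281/610 × $12,660.70 → $5,832.22
After Purchase 4: 550 on hand, pool $10,585.48 (≈ $19.2463 each)
After Purchase 5: 667 on hand, pool $12,223.48 (≈ $18.3261 each)
Total COGS = $660.30 + $5,832.22 = $6,492.52
Ending inventory (cost pool remaining) = $12,223.48

COGS = $6,492.52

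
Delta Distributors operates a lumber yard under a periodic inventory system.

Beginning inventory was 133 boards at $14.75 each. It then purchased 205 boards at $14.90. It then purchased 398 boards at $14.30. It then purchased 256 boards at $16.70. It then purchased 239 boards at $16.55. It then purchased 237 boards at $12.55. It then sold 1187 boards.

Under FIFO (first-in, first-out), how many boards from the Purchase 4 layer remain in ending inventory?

Sale 1 (1187) [FIFO — oldest first]: 133 @ $14.75 + 205 @ $14.90 + 398 @ $14.30 + 256 @ $16.70 + 195 @ $16.55 = $18,210.10
Ending inventory: 44 @ $16.55 + 237 @ $12.55 = $3,702.55
Check: goods available $21,912.65 = COGS $18,210.10 + ending $3,702.55

44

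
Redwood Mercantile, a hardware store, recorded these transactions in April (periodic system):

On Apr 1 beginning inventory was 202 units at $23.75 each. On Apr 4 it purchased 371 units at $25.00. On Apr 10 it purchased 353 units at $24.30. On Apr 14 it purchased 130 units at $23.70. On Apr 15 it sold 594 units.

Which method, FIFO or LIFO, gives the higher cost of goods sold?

FIFO COGS: 202 @ $23.75 + 371 @ $25.00 + 21 @ $24.30 = $14,582.80
LIFO COGS: 130 @ $23.70 + 353 @ $24.30 + 111 @ $25.00 = $14,433.90

FIFO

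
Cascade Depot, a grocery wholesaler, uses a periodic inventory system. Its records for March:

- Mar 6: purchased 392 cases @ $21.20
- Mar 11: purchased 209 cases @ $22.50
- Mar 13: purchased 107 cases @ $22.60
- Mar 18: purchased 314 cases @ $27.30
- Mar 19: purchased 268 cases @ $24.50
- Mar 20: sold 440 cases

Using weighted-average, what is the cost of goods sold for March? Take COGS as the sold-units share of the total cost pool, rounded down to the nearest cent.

Mar 20, sell 440: 440/1290 × $30,569.30 → $10,426.73
Ending inventory (cost pool remaining) = $20,142.57
Check: goods available $30,569.30 = COGS $10,426.73 + ending $20,142.57

COGS = $10,426.73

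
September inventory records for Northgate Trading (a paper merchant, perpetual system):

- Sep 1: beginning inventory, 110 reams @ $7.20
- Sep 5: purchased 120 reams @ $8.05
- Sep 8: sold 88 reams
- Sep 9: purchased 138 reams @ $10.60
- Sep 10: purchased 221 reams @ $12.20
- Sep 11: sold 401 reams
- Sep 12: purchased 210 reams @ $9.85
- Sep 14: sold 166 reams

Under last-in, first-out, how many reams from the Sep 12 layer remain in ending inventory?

44

Sep 8, 88 sold [LIFO — newest first]: 88 @ $8.05 = $708.40
Sep 11, 401 sold [LIFO — newest first]: 221 @ $12.20 + 138 @ $10.60 + 32 @ $8.05 + 10 @ $7.20 = $4,488.60
Sep 14, 166 sold [LIFO — newest first]: 166 @ $9.85 = $1,635.10
Total COGS = $708.40 + $4,488.60 + $1,635.10 = $6,832.10
Ending inventory: 100 @ $7.20 + 44 @ $9.85 = $1,153.40
Check: goods available $7,985.50 = COGS $6,832.10 + ending $1,153.40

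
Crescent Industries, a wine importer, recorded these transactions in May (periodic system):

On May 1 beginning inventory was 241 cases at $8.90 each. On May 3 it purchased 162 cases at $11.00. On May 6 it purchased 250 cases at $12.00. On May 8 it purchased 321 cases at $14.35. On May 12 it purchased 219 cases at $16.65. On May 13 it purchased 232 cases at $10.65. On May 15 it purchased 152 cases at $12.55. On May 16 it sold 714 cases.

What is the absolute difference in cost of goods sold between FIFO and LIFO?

$1,815.35

FIFO COGS: 241 @ $8.90 + 162 @ $11.00 + 250 @ $12.00 + 61 @ $14.35 = $7,802.25
LIFO COGS: 152 @ $12.55 + 232 @ $10.65 + 219 @ $16.65 + 111 @ $14.35 = $9,617.60
Difference = |$7,802.25 − $9,617.60| = $1,815.35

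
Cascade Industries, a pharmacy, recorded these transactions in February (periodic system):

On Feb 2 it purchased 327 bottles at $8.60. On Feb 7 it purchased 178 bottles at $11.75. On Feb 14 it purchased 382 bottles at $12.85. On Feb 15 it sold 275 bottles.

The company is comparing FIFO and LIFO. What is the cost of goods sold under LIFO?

FIFO COGS: 275 @ $8.60 = $2,365.00
LIFO COGS: 275 @ $12.85 = $3,533.75

COGS = $3,533.75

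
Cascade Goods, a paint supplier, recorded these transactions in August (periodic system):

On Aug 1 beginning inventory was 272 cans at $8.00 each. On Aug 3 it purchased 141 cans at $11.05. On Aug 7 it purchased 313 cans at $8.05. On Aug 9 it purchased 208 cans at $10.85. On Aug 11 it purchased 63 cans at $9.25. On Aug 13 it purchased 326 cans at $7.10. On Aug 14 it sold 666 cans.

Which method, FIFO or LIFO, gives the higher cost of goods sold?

FIFO COGS: 272 @ $8.00 + 141 @ $11.05 + 253 @ $8.05 = $5,770.70
LIFO COGS: 326 @ $7.10 + 63 @ $9.25 + 208 @ $10.85 + 69 @ $8.05 = $5,709.60

FIFO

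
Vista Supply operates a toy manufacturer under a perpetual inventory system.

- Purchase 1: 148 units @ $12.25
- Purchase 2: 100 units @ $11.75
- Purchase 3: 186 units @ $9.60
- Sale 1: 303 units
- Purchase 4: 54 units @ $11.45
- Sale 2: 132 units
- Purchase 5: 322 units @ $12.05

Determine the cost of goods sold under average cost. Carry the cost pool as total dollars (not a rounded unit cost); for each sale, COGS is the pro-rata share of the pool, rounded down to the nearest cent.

After Purchase 1: 148 on hand, pool $1,813.00 (≈ $12.2500 each)
After Purchase 2: 248 on hand, pool $2,988.00 (≈ $12.0484 each)
After Purchase 3: 434 on hand, pool $4,773.60 (≈ $10.9991 each)
Sale 1, sell 303: 303/434 × $4,773.60 → $3,332.72
After Purchase 4: 185 on hand, pool $2,059.18 (≈ $11.1307 each)
Sale 2, sell 132: 132/185 × $2,059.18 → $1,469.25
After Purchase 5: 375 on hand, pool $4,470.03 (≈ $11.9201 each)
Total COGS = $3,332.72 + $1,469.25 = $4,801.97
Ending inventory (cost pool remaining) = $4,470.03
Check: goods available $9,272.00 = COGS $4,801.97 + ending $4,470.03

COGS = $4,801.97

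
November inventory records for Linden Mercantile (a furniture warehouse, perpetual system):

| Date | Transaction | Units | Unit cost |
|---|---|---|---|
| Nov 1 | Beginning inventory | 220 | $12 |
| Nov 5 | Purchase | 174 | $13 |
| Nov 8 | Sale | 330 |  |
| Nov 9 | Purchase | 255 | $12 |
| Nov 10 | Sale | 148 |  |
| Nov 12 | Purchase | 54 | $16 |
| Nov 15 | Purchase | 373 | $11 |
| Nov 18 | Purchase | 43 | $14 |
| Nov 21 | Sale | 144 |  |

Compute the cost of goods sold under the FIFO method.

Nov 8, 330 sold [FIFO — oldest first]: 220 @ $12 + 110 @ $13 = $4,070
Nov 10, 148 sold [FIFO — oldest first]: 64 @ $13 + 84 @ $12 = $1,840
Nov 21, 144 sold [FIFO — oldest first]: 144 @ $12 = $1,728
Total COGS = $4,070 + $1,840 + $1,728 = $7,638
Ending inventory: 27 @ $12 + 54 @ $16 + 373 @ $11 + 43 @ $14 = $5,893
Check: goods available $13,531 = COGS $7,638 + ending $5,893

COGS = $7,638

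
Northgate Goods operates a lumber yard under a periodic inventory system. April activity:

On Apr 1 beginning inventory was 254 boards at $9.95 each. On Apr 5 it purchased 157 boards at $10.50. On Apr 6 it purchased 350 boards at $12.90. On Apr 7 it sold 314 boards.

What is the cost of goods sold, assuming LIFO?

COGS = $4,050.60

Apr 7, 314 sold [LIFO — newest first]: 314 @ $12.90 = $4,050.60
Ending inventory: 254 @ $9.95 + 157 @ $10.50 + 36 @ $12.90 = $4,640.20
Check: goods available $8,690.80 = COGS $4,050.60 + ending $4,640.20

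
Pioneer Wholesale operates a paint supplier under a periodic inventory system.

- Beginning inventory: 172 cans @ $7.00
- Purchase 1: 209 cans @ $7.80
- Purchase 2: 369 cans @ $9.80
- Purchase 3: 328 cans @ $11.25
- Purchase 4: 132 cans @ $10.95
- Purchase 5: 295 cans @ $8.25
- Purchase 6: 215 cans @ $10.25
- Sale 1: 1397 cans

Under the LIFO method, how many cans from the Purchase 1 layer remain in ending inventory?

Sale 1 (1397) [LIFO — newest first]: 215 @ $10.25 + 295 @ $8.25 + 132 @ $10.95 + 328 @ $11.25 + 369 @ $9.80 + 58 @ $7.80 = $13,841.50
Ending inventory: 172 @ $7.00 + 151 @ $7.80 = $2,381.80

151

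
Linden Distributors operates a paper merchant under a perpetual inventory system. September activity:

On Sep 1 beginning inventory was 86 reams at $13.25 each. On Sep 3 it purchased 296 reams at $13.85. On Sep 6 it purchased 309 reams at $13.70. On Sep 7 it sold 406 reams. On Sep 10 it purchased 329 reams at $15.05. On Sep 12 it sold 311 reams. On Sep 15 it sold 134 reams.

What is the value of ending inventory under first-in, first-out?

Ending inventory = $2,543.45

Sep 7, 406 sold [FIFO — oldest first]: 86 @ $13.25 + 296 @ $13.85 + 24 @ $13.70 = $5,567.90
Sep 12, 311 sold [FIFO — oldest first]: 285 @ $13.70 + 26 @ $15.05 = $4,295.80
Sep 15, 134 sold [FIFO — oldest first]: 134 @ $15.05 = $2,016.70
Total COGS = $5,567.90 + $4,295.80 + $2,016.70 = $11,880.40
Ending inventory: 169 @ $15.05 = $2,543.45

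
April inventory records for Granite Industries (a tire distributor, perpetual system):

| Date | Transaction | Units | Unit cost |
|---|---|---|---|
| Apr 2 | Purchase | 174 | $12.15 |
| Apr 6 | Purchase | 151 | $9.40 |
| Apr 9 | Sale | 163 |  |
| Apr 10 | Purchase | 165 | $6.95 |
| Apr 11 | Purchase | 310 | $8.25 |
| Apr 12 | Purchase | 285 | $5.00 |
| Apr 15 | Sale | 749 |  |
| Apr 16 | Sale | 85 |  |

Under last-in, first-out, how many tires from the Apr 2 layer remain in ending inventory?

88

Apr 9, 163 sold [LIFO — newest first]: 151 @ $9.40 + 12 @ $12.15 = $1,565.20
Apr 15, 749 sold [LIFO — newest first]: 285 @ $5.00 + 310 @ $8.25 + 154 @ $6.95 = $5,052.80
Apr 16, 85 sold [LIFO — newest first]: 11 @ $6.95 + 74 @ $12.15 = $975.55
Total COGS = $1,565.20 + $5,052.80 + $975.55 = $7,593.55
Ending inventory: 88 @ $12.15 = $1,069.20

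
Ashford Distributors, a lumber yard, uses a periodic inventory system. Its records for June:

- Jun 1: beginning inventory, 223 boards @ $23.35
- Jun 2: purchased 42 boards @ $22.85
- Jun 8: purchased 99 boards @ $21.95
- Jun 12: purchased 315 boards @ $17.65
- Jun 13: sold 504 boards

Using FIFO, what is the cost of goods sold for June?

Jun 13, 504 sold [FIFO — oldest first]: 223 @ $23.35 + 42 @ $22.85 + 99 @ $21.95 + 140 @ $17.65 = $10,810.80
Ending inventory: 175 @ $17.65 = $3,088.75

COGS = $10,810.80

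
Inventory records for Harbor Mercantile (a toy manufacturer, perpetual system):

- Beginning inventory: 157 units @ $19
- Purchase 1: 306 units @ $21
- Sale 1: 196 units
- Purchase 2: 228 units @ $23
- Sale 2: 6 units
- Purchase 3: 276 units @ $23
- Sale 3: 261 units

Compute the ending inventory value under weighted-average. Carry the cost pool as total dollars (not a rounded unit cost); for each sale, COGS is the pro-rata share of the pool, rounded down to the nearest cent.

After Beginning: 157 on hand, pool $2,983.00 (≈ $19.0000 each)
After Purchase 1: 463 on hand, pool $9,409.00 (≈ $20.3218 each)
Sale 1, sell 196: 196/463 × $9,409.00 → $3,983.07
After Purchase 2: 495 on hand, pool $10,669.93 (≈ $21.5554 each)
Sale 2, sell 6: 6/495 × $10,669.93 → $129.33
After Purchase 3: 765 on hand, pool $16,888.60 (≈ $22.0766 each)
Sale 3, sell 261: 261/765 × $16,888.60 → $5,761.99
Total COGS = $3,983.07 + $129.33 + $5,761.99 = $9,874.39
Ending inventory (cost pool remaining) = $11,126.61
Check: goods available $21,001.00 = COGS $9,874.39 + ending $11,126.61

Ending inventory = $11,126.61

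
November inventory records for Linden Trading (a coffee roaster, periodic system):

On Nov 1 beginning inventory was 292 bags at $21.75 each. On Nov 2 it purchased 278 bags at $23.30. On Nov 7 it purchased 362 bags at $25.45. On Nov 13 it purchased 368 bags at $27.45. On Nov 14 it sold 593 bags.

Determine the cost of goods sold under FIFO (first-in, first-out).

COGS = $13,413.75

Nov 14, 593 sold [FIFO — oldest first]: 292 @ $21.75 + 278 @ $23.30 + 23 @ $25.45 = $13,413.75
Ending inventory: 339 @ $25.45 + 368 @ $27.45 = $18,729.15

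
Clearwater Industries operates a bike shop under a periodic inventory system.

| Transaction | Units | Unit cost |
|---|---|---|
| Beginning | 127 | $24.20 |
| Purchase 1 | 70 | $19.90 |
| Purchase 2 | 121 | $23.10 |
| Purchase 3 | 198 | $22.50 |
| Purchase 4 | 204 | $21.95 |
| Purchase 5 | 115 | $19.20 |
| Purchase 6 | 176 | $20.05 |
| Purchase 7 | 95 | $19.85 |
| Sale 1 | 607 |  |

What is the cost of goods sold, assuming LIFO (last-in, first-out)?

COGS = $12,482.85

Sale 1 (607) [LIFO — newest first]: 95 @ $19.85 + 176 @ $20.05 + 115 @ $19.20 + 204 @ $21.95 + 17 @ $22.50 = $12,482.85
Ending inventory: 127 @ $24.20 + 70 @ $19.90 + 121 @ $23.10 + 181 @ $22.50 = $11,334.00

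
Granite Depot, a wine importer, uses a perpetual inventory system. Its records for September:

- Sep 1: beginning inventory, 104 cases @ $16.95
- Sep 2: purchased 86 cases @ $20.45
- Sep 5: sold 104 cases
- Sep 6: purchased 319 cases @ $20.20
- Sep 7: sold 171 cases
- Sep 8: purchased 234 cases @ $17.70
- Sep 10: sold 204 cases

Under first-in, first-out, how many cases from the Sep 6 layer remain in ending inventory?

Sep 5, 104 sold [FIFO — oldest first]: 104 @ $16.95 = $1,762.80
Sep 7, 171 sold [FIFO — oldest first]: 86 @ $20.45 + 85 @ $20.20 = $3,475.70
Sep 10, 204 sold [FIFO — oldest first]: 204 @ $20.20 = $4,120.80
Total COGS = $1,762.80 + $3,475.70 + $4,120.80 = $9,359.30
Ending inventory: 30 @ $20.20 + 234 @ $17.70 = $4,747.80

30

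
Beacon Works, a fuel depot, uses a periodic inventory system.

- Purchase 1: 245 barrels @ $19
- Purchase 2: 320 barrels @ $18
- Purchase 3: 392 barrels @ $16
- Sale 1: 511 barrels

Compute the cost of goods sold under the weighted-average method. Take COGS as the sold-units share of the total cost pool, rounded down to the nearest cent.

Sale 1, sell 511: 511/957 × $16,687.00 → $8,910.19
Ending inventory (cost pool remaining) = $7,776.81

COGS = $8,910.19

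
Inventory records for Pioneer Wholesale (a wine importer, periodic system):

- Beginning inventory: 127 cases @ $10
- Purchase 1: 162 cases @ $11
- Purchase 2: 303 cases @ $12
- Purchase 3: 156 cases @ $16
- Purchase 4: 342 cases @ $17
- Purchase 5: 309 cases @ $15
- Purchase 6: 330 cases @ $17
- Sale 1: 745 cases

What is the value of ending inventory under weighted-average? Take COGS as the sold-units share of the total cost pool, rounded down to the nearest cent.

Sale 1, sell 745: 745/1729 × $25,243.00 → $10,876.82
Ending inventory (cost pool remaining) = $14,366.18
Check: goods available $25,243.00 = COGS $10,876.82 + ending $14,366.18

Ending inventory = $14,366.18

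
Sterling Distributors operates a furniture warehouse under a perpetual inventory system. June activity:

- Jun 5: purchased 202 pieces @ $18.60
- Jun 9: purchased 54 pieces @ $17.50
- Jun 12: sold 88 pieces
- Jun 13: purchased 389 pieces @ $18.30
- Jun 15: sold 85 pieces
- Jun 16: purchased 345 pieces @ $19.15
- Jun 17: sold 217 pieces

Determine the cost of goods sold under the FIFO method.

Jun 12, 88 sold [FIFO — oldest first]: 88 @ $18.60 = $1,636.80
Jun 15, 85 sold [FIFO — oldest first]: 85 @ $18.60 = $1,581.00
Jun 17, 217 sold [FIFO — oldest first]: 29 @ $18.60 + 54 @ $17.50 + 134 @ $18.30 = $3,936.60
Total COGS = $1,636.80 + $1,581.00 + $3,936.60 = $7,154.40
Ending inventory: 255 @ $18.30 + 345 @ $19.15 = $11,273.25
Check: goods available $18,427.65 = COGS $7,154.40 + ending $11,273.25

COGS = $7,154.40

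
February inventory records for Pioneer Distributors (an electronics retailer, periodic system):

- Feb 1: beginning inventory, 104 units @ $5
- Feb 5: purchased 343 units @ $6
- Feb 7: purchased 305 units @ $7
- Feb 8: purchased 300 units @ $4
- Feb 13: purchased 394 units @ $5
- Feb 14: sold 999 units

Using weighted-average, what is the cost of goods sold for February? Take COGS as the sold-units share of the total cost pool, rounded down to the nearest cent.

Feb 14, sell 999: 999/1446 × $7,883.00 → $5,446.13
Ending inventory (cost pool remaining) = $2,436.87
Check: goods available $7,883.00 = COGS $5,446.13 + ending $2,436.87

COGS = $5,446.13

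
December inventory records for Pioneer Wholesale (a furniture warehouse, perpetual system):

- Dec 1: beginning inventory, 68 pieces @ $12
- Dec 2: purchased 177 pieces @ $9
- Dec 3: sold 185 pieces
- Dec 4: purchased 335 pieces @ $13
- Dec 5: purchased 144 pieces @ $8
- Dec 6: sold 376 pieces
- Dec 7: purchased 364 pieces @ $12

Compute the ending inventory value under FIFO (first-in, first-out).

Dec 3, 185 sold [FIFO — oldest first]: 68 @ $12 + 117 @ $9 = $1,869
Dec 6, 376 sold [FIFO — oldest first]: 60 @ $9 + 316 @ $13 = $4,648
Total COGS = $1,869 + $4,648 = $6,517
Ending inventory: 19 @ $13 + 144 @ $8 + 364 @ $12 = $5,767
Check: goods available $12,284 = COGS $6,517 + ending $5,767

Ending inventory = $5,767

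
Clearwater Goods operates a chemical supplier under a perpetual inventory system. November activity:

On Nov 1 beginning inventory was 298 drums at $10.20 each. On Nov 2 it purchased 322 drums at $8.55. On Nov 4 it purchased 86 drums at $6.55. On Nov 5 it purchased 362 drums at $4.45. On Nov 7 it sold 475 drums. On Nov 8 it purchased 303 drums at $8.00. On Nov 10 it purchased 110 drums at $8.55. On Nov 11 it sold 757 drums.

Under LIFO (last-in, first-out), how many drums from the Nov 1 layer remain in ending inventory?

Nov 7, 475 sold [LIFO — newest first]: 362 @ $4.45 + 86 @ $6.55 + 27 @ $8.55 = $2,405.05
Nov 11, 757 sold [LIFO — newest first]: 110 @ $8.55 + 303 @ $8.00 + 295 @ $8.55 + 49 @ $10.20 = $6,386.55
Total COGS = $2,405.05 + $6,386.55 = $8,791.60
Ending inventory: 249 @ $10.20 = $2,539.80
Check: goods available $11,331.40 = COGS $8,791.60 + ending $2,539.80

249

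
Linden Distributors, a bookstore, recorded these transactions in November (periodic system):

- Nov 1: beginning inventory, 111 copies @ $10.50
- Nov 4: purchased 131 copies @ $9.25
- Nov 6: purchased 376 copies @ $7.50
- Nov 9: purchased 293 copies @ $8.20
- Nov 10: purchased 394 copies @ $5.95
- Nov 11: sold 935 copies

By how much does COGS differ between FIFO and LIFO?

$1,135.75

FIFO COGS: 111 @ $10.50 + 131 @ $9.25 + 376 @ $7.50 + 293 @ $8.20 + 24 @ $5.95 = $7,742.65
LIFO COGS: 394 @ $5.95 + 293 @ $8.20 + 248 @ $7.50 = $6,606.90
Difference = |$7,742.65 − $6,606.90| = $1,135.75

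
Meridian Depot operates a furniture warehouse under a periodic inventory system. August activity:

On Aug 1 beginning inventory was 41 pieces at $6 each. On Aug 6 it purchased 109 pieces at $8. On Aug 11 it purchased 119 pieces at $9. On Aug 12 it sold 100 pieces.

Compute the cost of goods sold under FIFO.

COGS = $718

Aug 12, 100 sold [FIFO — oldest first]: 41 @ $6 + 59 @ $8 = $718
Ending inventory: 50 @ $8 + 119 @ $9 = $1,471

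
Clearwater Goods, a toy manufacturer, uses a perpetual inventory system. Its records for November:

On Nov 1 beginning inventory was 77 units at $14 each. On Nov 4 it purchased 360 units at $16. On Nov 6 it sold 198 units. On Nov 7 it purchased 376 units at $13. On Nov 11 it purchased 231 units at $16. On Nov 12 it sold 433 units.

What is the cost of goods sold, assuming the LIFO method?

COGS = $9,490

Nov 6, 198 sold [LIFO — newest first]: 198 @ $16 = $3,168
Nov 12, 433 sold [LIFO — newest first]: 231 @ $16 + 202 @ $13 = $6,322
Total COGS = $3,168 + $6,322 = $9,490
Ending inventory: 77 @ $14 + 162 @ $16 + 174 @ $13 = $5,932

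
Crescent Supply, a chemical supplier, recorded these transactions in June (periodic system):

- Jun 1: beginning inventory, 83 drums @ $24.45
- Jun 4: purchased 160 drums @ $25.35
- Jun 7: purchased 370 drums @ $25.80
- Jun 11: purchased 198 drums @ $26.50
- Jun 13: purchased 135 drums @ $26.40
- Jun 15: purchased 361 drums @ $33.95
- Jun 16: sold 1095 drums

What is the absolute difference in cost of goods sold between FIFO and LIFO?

FIFO COGS: 83 @ $24.45 + 160 @ $25.35 + 370 @ $25.80 + 198 @ $26.50 + 135 @ $26.40 + 149 @ $33.95 = $29,500.90
LIFO COGS: 361 @ $33.95 + 135 @ $26.40 + 198 @ $26.50 + 370 @ $25.80 + 31 @ $25.35 = $31,398.80
Difference = |$29,500.90 − $31,398.80| = $1,897.90

$1,897.90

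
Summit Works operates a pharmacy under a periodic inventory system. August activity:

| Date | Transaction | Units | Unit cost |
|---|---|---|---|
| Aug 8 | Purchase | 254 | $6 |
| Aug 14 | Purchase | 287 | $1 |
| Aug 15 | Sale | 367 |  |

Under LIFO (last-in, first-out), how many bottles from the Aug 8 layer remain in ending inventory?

174

Aug 15, 367 sold [LIFO — newest first]: 287 @ $1 + 80 @ $6 = $767
Ending inventory: 174 @ $6 = $1,044
Check: goods available $1,811 = COGS $767 + ending $1,044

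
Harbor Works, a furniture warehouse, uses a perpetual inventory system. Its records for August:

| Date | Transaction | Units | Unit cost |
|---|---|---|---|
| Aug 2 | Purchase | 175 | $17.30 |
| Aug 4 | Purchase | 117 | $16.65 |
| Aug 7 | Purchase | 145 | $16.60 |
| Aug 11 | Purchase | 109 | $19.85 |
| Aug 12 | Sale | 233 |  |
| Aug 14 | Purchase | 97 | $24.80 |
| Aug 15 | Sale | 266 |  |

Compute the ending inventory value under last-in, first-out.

Aug 12, 233 sold [LIFO — newest first]: 109 @ $19.85 + 124 @ $16.60 = $4,222.05
Aug 15, 266 sold [LIFO — newest first]: 97 @ $24.80 + 21 @ $16.60 + 117 @ $16.65 + 31 @ $17.30 = $5,238.55
Total COGS = $4,222.05 + $5,238.55 = $9,460.60
Ending inventory: 144 @ $17.30 = $2,491.20
Check: goods available $11,951.80 = COGS $9,460.60 + ending $2,491.20

Ending inventory = $2,491.20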